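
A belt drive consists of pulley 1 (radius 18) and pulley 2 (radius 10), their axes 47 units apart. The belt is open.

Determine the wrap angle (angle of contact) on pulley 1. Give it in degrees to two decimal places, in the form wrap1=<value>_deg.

wrap1=199.60_deg

open belt: β = asin((r2−r1)/C) = asin(-8/47) = -9.8002°
wrap1 = π − 2β = 199.6004°
wrap2 = π + 2β = 160.3996°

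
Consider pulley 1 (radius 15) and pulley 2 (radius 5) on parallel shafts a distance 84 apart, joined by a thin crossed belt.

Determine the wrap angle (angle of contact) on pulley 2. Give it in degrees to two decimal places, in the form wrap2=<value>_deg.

crossed belt: β = asin((r1+r2)/C) = asin(20/84) = 13.7741°
wrap1 = wrap2 = π + 2β = 207.5483°

wrap2=207.55_deg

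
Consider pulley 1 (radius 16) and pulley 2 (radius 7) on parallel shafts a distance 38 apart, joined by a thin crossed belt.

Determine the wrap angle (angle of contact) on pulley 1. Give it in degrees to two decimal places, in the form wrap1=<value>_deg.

crossed belt: β = asin((r1+r2)/C) = asin(23/38) = 37.2478°
wrap1 = wrap2 = π + 2β = 254.4956°

wrap1=254.50_deg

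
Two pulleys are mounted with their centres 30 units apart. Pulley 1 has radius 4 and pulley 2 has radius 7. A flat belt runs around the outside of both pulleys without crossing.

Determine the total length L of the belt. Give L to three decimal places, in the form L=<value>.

L=94.858

open belt: β = asin((r2−r1)/C) = asin(3/30) = 5.7392°
wrap1 = π − 2β = 168.5217°
wrap2 = π + 2β = 191.4783°
tangent length = C·cosβ = 29.8496
L = r1·wrap1 + r2·wrap2 + 2·C·cosβ = 4·2.9413 + 7·3.3419 + 2·29.8496 = 94.8578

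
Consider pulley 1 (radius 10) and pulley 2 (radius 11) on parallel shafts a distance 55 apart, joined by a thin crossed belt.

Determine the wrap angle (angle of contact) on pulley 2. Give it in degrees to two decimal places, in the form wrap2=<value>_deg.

wrap2=224.89_deg

crossed belt: β = asin((r1+r2)/C) = asin(21/55) = 22.4464°
wrap1 = wrap2 = π + 2β = 224.8927°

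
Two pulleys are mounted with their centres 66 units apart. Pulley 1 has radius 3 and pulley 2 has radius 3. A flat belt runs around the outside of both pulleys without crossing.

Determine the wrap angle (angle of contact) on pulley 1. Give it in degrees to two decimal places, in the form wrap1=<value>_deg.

wrap1=180.00_deg

open belt: β = asin((r2−r1)/C) = asin(0/66) = 0.0000°
wrap1 = π − 2β = 180.0000°
wrap2 = π + 2β = 180.0000°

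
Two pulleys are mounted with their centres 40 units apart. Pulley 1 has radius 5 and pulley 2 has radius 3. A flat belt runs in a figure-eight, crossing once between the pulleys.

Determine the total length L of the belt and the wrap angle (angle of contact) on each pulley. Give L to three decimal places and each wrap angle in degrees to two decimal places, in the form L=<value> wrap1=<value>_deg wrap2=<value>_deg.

crossed belt: β = asin((r1+r2)/C) = asin(8/40) = 11.5370°
wrap1 = wrap2 = π + 2β = 203.0739°
tangent length = C·cosβ = 39.1918
L = (r1+r2)·wrap + 2·C·cosβ = 8·3.5443 + 2·39.1918 = 106.7381

L=106.738 wrap1=203.07_deg wrap2=203.07_deg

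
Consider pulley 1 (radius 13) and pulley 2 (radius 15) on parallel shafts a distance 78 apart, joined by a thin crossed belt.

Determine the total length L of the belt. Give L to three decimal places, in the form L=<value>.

L=254.128

crossed belt: β = asin((r1+r2)/C) = asin(28/78) = 21.0372°
wrap1 = wrap2 = π + 2β = 222.0744°
tangent length = C·cosβ = 72.8011
L = (r1+r2)·wrap + 2·C·cosβ = 28·3.8759 + 2·72.8011 = 254.1282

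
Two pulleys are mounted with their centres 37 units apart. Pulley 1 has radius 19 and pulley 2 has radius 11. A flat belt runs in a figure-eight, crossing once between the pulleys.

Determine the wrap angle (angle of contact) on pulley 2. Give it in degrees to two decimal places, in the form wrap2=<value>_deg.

crossed belt: β = asin((r1+r2)/C) = asin(30/37) = 54.1752°
wrap1 = wrap2 = π + 2β = 288.3505°

wrap2=288.35_deg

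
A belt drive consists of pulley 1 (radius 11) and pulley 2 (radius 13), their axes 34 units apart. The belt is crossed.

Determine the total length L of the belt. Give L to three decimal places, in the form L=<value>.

L=161.181

crossed belt: β = asin((r1+r2)/C) = asin(24/34) = 44.9009°
wrap1 = wrap2 = π + 2β = 269.8017°
tangent length = C·cosβ = 24.0832
L = (r1+r2)·wrap + 2·C·cosβ = 24·4.7089 + 2·24.0832 = 161.1807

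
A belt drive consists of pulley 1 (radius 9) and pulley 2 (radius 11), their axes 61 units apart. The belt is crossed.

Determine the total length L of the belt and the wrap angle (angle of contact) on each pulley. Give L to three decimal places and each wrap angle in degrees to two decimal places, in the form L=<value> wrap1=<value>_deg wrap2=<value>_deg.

crossed belt: β = asin((r1+r2)/C) = asin(20/61) = 19.1395°
wrap1 = wrap2 = π + 2β = 218.2789°
tangent length = C·cosβ = 57.6281
L = (r1+r2)·wrap + 2·C·cosβ = 20·3.8097 + 2·57.6281 = 191.4500

L=191.450 wrap1=218.28_deg wrap2=218.28_deg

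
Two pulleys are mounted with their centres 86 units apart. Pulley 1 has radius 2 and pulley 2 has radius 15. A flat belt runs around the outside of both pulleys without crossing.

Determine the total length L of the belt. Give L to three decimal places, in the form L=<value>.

L=227.376

open belt: β = asin((r2−r1)/C) = asin(13/86) = 8.6943°
wrap1 = π − 2β = 162.6114°
wrap2 = π + 2β = 197.3886°
tangent length = C·cosβ = 85.0118
L = r1·wrap1 + r2·wrap2 + 2·C·cosβ = 2·2.8381 + 15·3.4451 + 2·85.0118 = 227.3760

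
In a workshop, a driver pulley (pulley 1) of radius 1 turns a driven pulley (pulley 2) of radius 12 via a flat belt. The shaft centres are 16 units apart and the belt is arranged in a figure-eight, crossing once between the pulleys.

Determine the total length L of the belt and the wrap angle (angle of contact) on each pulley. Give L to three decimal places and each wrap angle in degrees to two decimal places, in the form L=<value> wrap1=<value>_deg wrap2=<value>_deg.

L=84.155 wrap1=288.68_deg wrap2=288.68_deg

crossed belt: β = asin((r1+r2)/C) = asin(13/16) = 54.3409°
wrap1 = wrap2 = π + 2β = 288.6818°
tangent length = C·cosβ = 9.3274
L = (r1+r2)·wrap + 2·C·cosβ = 13·5.0384 + 2·9.3274 = 84.1546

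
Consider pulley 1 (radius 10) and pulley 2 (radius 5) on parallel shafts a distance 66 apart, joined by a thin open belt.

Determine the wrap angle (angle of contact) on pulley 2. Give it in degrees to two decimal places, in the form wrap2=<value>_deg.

open belt: β = asin((r2−r1)/C) = asin(-5/66) = -4.3448°
wrap1 = π − 2β = 188.6895°
wrap2 = π + 2β = 171.3105°

wrap2=171.31_deg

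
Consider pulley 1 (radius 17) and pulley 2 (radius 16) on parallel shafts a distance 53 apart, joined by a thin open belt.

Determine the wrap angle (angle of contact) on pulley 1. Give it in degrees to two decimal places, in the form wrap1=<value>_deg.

open belt: β = asin((r2−r1)/C) = asin(-1/53) = -1.0811°
wrap1 = π − 2β = 182.1622°
wrap2 = π + 2β = 177.8378°

wrap1=182.16_deg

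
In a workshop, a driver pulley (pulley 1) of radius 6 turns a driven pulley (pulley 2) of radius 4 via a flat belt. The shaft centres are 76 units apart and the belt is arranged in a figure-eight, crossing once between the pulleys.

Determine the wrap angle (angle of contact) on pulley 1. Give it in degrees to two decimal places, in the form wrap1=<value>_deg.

wrap1=195.12_deg

crossed belt: β = asin((r1+r2)/C) = asin(10/76) = 7.5608°
wrap1 = wrap2 = π + 2β = 195.1217°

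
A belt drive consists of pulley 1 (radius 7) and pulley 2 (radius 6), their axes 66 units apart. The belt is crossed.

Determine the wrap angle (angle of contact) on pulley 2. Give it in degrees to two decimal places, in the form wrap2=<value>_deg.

crossed belt: β = asin((r1+r2)/C) = asin(13/66) = 11.3598°
wrap1 = wrap2 = π + 2β = 202.7196°

wrap2=202.72_deg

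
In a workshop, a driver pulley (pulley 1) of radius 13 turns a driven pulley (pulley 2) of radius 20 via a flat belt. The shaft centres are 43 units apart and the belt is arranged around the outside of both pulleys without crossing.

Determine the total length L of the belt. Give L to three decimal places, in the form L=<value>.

L=190.815

open belt: β = asin((r2−r1)/C) = asin(7/43) = 9.3689°
wrap1 = π − 2β = 161.2622°
wrap2 = π + 2β = 198.7378°
tangent length = C·cosβ = 42.4264
L = r1·wrap1 + r2·wrap2 + 2·C·cosβ = 13·2.8146 + 20·3.4686 + 2·42.4264 = 190.8146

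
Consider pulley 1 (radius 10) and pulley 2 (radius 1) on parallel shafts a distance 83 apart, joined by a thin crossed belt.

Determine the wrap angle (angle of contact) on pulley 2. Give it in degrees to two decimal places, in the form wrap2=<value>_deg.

crossed belt: β = asin((r1+r2)/C) = asin(11/83) = 7.6158°
wrap1 = wrap2 = π + 2β = 195.2316°

wrap2=195.23_deg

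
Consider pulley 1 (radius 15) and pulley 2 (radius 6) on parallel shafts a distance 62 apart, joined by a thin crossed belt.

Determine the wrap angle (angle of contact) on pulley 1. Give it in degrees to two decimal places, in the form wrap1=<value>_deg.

crossed belt: β = asin((r1+r2)/C) = asin(21/62) = 19.7983°
wrap1 = wrap2 = π + 2β = 219.5966°

wrap1=219.60_deg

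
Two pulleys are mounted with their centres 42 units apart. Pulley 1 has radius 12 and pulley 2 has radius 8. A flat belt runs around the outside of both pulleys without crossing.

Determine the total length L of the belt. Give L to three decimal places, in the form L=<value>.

open belt: β = asin((r2−r1)/C) = asin(-4/42) = -5.4650°
wrap1 = π − 2β = 190.9300°
wrap2 = π + 2β = 169.0700°
tangent length = C·cosβ = 41.8091
L = r1·wrap1 + r2·wrap2 + 2·C·cosβ = 12·3.3324 + 8·2.9508 + 2·41.8091 = 147.2131

L=147.213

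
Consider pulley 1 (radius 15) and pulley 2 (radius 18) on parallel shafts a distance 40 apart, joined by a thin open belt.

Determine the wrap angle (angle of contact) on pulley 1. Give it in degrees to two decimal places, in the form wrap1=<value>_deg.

wrap1=171.40_deg

open belt: β = asin((r2−r1)/C) = asin(3/40) = 4.3012°
wrap1 = π − 2β = 171.3976°
wrap2 = π + 2β = 188.6024°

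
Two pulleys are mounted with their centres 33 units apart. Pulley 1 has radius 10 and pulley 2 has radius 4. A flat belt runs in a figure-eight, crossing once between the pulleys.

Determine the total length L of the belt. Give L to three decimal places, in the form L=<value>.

L=116.016

crossed belt: β = asin((r1+r2)/C) = asin(14/33) = 25.1027°
wrap1 = wrap2 = π + 2β = 230.2054°
tangent length = C·cosβ = 29.8831
L = (r1+r2)·wrap + 2·C·cosβ = 14·4.0178 + 2·29.8831 = 116.0160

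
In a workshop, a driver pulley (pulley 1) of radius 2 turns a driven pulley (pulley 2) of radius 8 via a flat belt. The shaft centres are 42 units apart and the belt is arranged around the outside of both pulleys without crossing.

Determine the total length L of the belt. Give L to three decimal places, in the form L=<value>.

L=116.275

open belt: β = asin((r2−r1)/C) = asin(6/42) = 8.2132°
wrap1 = π − 2β = 163.5736°
wrap2 = π + 2β = 196.4264°
tangent length = C·cosβ = 41.5692
L = r1·wrap1 + r2·wrap2 + 2·C·cosβ = 2·2.8549 + 8·3.4283 + 2·41.5692 = 116.2745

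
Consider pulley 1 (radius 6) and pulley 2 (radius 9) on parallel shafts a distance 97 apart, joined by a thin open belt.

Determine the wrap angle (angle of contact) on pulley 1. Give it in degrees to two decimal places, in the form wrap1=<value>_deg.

open belt: β = asin((r2−r1)/C) = asin(3/97) = 1.7723°
wrap1 = π − 2β = 176.4554°
wrap2 = π + 2β = 183.5446°

wrap1=176.46_deg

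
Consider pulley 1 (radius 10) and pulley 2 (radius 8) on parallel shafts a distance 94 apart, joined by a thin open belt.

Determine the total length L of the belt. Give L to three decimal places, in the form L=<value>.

L=244.591

open belt: β = asin((r2−r1)/C) = asin(-2/94) = -1.2192°
wrap1 = π − 2β = 182.4383°
wrap2 = π + 2β = 177.5617°
tangent length = C·cosβ = 93.9787
L = r1·wrap1 + r2·wrap2 + 2·C·cosβ = 10·3.1841 + 8·3.0990 + 2·93.9787 = 244.5912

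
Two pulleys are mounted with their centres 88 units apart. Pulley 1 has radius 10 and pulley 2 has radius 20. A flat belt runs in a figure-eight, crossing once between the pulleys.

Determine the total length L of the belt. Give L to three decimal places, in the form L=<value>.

L=280.578

crossed belt: β = asin((r1+r2)/C) = asin(30/88) = 19.9323°
wrap1 = wrap2 = π + 2β = 219.8645°
tangent length = C·cosβ = 82.7285
L = (r1+r2)·wrap + 2·C·cosβ = 30·3.8374 + 2·82.7285 = 280.5777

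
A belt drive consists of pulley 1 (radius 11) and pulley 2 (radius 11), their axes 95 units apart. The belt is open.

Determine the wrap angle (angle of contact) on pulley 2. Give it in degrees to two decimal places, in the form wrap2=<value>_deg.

open belt: β = asin((r2−r1)/C) = asin(0/95) = 0.0000°
wrap1 = π − 2β = 180.0000°
wrap2 = π + 2β = 180.0000°

wrap2=180.00_deg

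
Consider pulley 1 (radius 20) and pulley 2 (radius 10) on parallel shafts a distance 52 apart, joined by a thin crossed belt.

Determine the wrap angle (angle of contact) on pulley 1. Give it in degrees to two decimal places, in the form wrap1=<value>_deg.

crossed belt: β = asin((r1+r2)/C) = asin(30/52) = 35.2344°
wrap1 = wrap2 = π + 2β = 250.4688°

wrap1=250.47_deg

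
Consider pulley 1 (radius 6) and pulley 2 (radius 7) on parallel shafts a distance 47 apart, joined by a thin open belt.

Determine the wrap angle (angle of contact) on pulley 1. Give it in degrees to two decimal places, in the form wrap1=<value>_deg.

wrap1=177.56_deg

open belt: β = asin((r2−r1)/C) = asin(1/47) = 1.2192°
wrap1 = π − 2β = 177.5617°
wrap2 = π + 2β = 182.4383°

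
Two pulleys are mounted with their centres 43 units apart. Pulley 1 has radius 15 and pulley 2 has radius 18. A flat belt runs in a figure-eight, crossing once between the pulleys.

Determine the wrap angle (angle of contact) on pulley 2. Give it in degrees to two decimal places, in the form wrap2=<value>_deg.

crossed belt: β = asin((r1+r2)/C) = asin(33/43) = 50.1247°
wrap1 = wrap2 = π + 2β = 280.2494°

wrap2=280.25_deg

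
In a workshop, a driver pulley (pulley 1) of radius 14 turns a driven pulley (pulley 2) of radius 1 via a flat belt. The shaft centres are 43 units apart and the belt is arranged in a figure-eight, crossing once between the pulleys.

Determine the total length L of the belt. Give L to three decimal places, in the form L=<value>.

crossed belt: β = asin((r1+r2)/C) = asin(15/43) = 20.4162°
wrap1 = wrap2 = π + 2β = 220.8324°
tangent length = C·cosβ = 40.2989
L = (r1+r2)·wrap + 2·C·cosβ = 15·3.8543 + 2·40.2989 = 138.4116

L=138.412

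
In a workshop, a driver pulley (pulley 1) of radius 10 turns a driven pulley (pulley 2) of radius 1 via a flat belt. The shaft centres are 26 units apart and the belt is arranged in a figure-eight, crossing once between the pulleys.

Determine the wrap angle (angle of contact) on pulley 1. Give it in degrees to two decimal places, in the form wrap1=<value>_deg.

wrap1=230.06_deg

crossed belt: β = asin((r1+r2)/C) = asin(11/26) = 25.0290°
wrap1 = wrap2 = π + 2β = 230.0580°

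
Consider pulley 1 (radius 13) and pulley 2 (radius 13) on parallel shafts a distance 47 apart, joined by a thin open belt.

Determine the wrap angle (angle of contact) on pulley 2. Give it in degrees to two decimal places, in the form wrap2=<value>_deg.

open belt: β = asin((r2−r1)/C) = asin(0/47) = 0.0000°
wrap1 = π − 2β = 180.0000°
wrap2 = π + 2β = 180.0000°

wrap2=180.00_deg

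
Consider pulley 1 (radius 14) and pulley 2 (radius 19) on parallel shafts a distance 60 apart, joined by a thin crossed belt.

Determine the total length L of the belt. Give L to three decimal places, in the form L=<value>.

crossed belt: β = asin((r1+r2)/C) = asin(33/60) = 33.3670°
wrap1 = wrap2 = π + 2β = 246.7340°
tangent length = C·cosβ = 50.1099
L = (r1+r2)·wrap + 2·C·cosβ = 33·4.3063 + 2·50.1099 = 242.3284

L=242.328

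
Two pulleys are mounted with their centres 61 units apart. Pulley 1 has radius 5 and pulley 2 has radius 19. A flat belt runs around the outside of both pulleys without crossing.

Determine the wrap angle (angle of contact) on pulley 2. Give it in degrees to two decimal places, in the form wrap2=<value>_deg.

open belt: β = asin((r2−r1)/C) = asin(14/61) = 13.2681°
wrap1 = π − 2β = 153.4638°
wrap2 = π + 2β = 206.5362°

wrap2=206.54_deg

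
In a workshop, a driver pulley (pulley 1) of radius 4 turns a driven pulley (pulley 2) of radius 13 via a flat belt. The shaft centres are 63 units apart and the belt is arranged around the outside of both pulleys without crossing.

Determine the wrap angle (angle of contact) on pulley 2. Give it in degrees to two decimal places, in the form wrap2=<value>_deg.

open belt: β = asin((r2−r1)/C) = asin(9/63) = 8.2132°
wrap1 = π − 2β = 163.5736°
wrap2 = π + 2β = 196.4264°

wrap2=196.43_deg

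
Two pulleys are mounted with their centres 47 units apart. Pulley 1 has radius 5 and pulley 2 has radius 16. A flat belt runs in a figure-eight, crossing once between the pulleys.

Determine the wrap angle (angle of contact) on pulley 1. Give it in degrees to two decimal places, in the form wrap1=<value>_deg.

wrap1=233.08_deg

crossed belt: β = asin((r1+r2)/C) = asin(21/47) = 26.5391°
wrap1 = wrap2 = π + 2β = 233.0782°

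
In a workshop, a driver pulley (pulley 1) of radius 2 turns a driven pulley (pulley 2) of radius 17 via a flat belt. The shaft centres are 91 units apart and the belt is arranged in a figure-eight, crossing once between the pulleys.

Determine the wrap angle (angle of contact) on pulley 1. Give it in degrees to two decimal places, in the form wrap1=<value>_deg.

crossed belt: β = asin((r1+r2)/C) = asin(19/91) = 12.0515°
wrap1 = wrap2 = π + 2β = 204.1030°

wrap1=204.10_deg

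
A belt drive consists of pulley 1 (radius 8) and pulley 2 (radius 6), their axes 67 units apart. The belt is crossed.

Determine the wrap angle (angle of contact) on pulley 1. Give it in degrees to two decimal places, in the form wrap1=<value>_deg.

crossed belt: β = asin((r1+r2)/C) = asin(14/67) = 12.0611°
wrap1 = wrap2 = π + 2β = 204.1223°

wrap1=204.12_deg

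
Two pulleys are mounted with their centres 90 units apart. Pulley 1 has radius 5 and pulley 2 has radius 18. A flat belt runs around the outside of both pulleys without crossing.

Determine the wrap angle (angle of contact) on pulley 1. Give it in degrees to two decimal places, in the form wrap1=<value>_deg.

wrap1=163.39_deg

open belt: β = asin((r2−r1)/C) = asin(13/90) = 8.3051°
wrap1 = π − 2β = 163.3898°
wrap2 = π + 2β = 196.6102°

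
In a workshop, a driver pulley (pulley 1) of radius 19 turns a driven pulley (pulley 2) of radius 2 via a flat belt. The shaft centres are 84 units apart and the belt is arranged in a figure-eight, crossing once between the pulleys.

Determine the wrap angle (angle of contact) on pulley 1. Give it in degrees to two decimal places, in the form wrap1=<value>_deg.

wrap1=208.96_deg

crossed belt: β = asin((r1+r2)/C) = asin(21/84) = 14.4775°
wrap1 = wrap2 = π + 2β = 208.9550°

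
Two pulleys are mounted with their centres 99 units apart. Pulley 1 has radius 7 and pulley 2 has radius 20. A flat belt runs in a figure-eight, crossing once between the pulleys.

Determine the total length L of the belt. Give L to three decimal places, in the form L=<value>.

L=290.233

crossed belt: β = asin((r1+r2)/C) = asin(27/99) = 15.8266°
wrap1 = wrap2 = π + 2β = 211.6532°
tangent length = C·cosβ = 95.2470
L = (r1+r2)·wrap + 2·C·cosβ = 27·3.6940 + 2·95.2470 = 290.2333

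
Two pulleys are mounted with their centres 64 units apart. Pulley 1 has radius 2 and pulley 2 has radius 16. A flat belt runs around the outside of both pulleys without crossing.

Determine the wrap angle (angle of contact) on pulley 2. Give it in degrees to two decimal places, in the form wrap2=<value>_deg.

open belt: β = asin((r2−r1)/C) = asin(14/64) = 12.6356°
wrap1 = π − 2β = 154.7287°
wrap2 = π + 2β = 205.2713°

wrap2=205.27_deg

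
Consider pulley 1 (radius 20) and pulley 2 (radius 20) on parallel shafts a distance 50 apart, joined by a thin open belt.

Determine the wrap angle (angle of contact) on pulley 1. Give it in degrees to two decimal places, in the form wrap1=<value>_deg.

open belt: β = asin((r2−r1)/C) = asin(0/50) = 0.0000°
wrap1 = π − 2β = 180.0000°
wrap2 = π + 2β = 180.0000°

wrap1=180.00_deg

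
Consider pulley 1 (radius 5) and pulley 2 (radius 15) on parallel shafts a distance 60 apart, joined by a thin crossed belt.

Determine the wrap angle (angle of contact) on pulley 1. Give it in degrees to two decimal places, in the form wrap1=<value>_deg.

crossed belt: β = asin((r1+r2)/C) = asin(20/60) = 19.4712°
wrap1 = wrap2 = π + 2β = 218.9424°

wrap1=218.94_deg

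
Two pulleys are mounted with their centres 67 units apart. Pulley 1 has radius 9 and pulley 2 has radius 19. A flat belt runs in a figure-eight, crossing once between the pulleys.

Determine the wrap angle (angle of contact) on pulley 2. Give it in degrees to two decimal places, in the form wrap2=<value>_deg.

crossed belt: β = asin((r1+r2)/C) = asin(28/67) = 24.7027°
wrap1 = wrap2 = π + 2β = 229.4055°

wrap2=229.41_deg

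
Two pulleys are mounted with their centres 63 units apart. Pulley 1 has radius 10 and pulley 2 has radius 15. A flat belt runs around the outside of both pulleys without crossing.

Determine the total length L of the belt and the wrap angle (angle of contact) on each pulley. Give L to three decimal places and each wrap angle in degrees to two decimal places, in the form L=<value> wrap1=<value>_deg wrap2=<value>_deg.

open belt: β = asin((r2−r1)/C) = asin(5/63) = 4.5521°
wrap1 = π − 2β = 170.8959°
wrap2 = π + 2β = 189.1041°
tangent length = C·cosβ = 62.8013
L = r1·wrap1 + r2·wrap2 + 2·C·cosβ = 10·2.9827 + 15·3.3005 + 2·62.8013 = 204.9369

L=204.937 wrap1=170.90_deg wrap2=189.10_deg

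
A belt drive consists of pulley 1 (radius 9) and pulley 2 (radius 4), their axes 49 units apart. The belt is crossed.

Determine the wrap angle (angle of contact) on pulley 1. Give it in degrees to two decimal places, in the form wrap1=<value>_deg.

crossed belt: β = asin((r1+r2)/C) = asin(13/49) = 15.3851°
wrap1 = wrap2 = π + 2β = 210.7703°

wrap1=210.77_deg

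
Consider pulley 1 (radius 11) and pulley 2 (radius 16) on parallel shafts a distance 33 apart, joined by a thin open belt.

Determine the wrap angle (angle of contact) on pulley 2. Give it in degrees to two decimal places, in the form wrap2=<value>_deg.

open belt: β = asin((r2−r1)/C) = asin(5/33) = 8.7147°
wrap1 = π − 2β = 162.5705°
wrap2 = π + 2β = 197.4295°

wrap2=197.43_deg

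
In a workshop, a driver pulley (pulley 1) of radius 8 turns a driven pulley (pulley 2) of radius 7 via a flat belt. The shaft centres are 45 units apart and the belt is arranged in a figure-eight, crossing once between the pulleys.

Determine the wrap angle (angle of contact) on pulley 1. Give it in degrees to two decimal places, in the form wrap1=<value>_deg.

wrap1=218.94_deg

crossed belt: β = asin((r1+r2)/C) = asin(15/45) = 19.4712°
wrap1 = wrap2 = π + 2β = 218.9424°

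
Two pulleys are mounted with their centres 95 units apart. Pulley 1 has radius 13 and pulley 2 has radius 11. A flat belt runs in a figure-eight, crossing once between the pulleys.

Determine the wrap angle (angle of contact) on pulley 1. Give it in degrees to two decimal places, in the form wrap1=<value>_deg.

wrap1=209.27_deg

crossed belt: β = asin((r1+r2)/C) = asin(24/95) = 14.6333°
wrap1 = wrap2 = π + 2β = 209.2666°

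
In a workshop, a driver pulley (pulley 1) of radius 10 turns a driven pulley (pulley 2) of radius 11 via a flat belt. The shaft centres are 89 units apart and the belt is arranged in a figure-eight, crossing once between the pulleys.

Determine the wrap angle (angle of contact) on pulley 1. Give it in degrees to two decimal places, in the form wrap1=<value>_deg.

wrap1=207.30_deg

crossed belt: β = asin((r1+r2)/C) = asin(21/89) = 13.6479°
wrap1 = wrap2 = π + 2β = 207.2959°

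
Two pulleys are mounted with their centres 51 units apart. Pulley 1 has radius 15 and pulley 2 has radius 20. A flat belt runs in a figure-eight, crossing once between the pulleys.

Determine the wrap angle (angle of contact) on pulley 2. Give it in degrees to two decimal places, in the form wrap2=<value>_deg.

wrap2=266.67_deg

crossed belt: β = asin((r1+r2)/C) = asin(35/51) = 43.3359°
wrap1 = wrap2 = π + 2β = 266.6718°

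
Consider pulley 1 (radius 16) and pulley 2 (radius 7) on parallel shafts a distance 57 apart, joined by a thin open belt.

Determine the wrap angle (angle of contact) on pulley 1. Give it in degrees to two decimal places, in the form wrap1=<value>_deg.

open belt: β = asin((r2−r1)/C) = asin(-9/57) = -9.0847°
wrap1 = π − 2β = 198.1694°
wrap2 = π + 2β = 161.8306°

wrap1=198.17_deg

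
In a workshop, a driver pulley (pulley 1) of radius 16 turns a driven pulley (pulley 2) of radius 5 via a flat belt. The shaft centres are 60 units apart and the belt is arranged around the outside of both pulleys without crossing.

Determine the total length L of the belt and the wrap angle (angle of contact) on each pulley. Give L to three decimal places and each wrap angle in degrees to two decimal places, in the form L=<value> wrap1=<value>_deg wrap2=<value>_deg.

L=187.996 wrap1=201.13_deg wrap2=158.87_deg

open belt: β = asin((r2−r1)/C) = asin(-11/60) = -10.5640°
wrap1 = π − 2β = 201.1280°
wrap2 = π + 2β = 158.8720°
tangent length = C·cosβ = 58.9830
L = r1·wrap1 + r2·wrap2 + 2·C·cosβ = 16·3.5103 + 5·2.7728 + 2·58.9830 = 187.9958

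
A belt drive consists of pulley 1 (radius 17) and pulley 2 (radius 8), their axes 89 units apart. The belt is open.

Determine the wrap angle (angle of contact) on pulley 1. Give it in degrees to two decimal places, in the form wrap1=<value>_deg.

wrap1=191.61_deg

open belt: β = asin((r2−r1)/C) = asin(-9/89) = -5.8039°
wrap1 = π − 2β = 191.6078°
wrap2 = π + 2β = 168.3922°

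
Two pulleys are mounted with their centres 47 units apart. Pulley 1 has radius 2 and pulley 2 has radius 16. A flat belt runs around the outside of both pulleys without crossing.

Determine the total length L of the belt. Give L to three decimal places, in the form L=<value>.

open belt: β = asin((r2−r1)/C) = asin(14/47) = 17.3299°
wrap1 = π − 2β = 145.3403°
wrap2 = π + 2β = 214.6597°
tangent length = C·cosβ = 44.8665
L = r1·wrap1 + r2·wrap2 + 2·C·cosβ = 2·2.5367 + 16·3.7465 + 2·44.8665 = 154.7506

L=154.751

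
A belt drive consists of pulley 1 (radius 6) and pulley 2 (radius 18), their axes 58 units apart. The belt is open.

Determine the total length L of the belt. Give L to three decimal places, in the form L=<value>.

open belt: β = asin((r2−r1)/C) = asin(12/58) = 11.9405°
wrap1 = π − 2β = 156.1189°
wrap2 = π + 2β = 203.8811°
tangent length = C·cosβ = 56.7450
L = r1·wrap1 + r2·wrap2 + 2·C·cosβ = 6·2.7248 + 18·3.5584 + 2·56.7450 = 193.8900

L=193.890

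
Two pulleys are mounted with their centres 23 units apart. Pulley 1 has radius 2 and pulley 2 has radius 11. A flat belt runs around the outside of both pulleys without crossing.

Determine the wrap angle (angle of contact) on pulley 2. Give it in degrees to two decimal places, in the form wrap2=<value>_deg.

wrap2=226.07_deg

open belt: β = asin((r2−r1)/C) = asin(9/23) = 23.0357°
wrap1 = π − 2β = 133.9286°
wrap2 = π + 2β = 226.0714°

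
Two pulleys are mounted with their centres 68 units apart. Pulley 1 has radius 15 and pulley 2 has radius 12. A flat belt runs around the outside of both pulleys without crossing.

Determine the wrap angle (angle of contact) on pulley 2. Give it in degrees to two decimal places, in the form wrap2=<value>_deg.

open belt: β = asin((r2−r1)/C) = asin(-3/68) = -2.5286°
wrap1 = π − 2β = 185.0572°
wrap2 = π + 2β = 174.9428°

wrap2=174.94_deg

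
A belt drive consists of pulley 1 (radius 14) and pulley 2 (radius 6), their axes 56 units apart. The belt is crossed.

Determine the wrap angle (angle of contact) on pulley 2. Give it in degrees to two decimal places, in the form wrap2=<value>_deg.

crossed belt: β = asin((r1+r2)/C) = asin(20/56) = 20.9248°
wrap1 = wrap2 = π + 2β = 221.8497°

wrap2=221.85_deg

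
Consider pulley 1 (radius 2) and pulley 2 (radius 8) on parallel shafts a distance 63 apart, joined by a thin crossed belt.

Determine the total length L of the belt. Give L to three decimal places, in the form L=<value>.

crossed belt: β = asin((r1+r2)/C) = asin(10/63) = 9.1332°
wrap1 = wrap2 = π + 2β = 198.2664°
tangent length = C·cosβ = 62.2013
L = (r1+r2)·wrap + 2·C·cosβ = 10·3.4604 + 2·62.2013 = 159.0066

L=159.007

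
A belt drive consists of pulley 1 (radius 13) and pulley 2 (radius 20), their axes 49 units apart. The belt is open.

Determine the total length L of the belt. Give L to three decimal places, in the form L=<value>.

open belt: β = asin((r2−r1)/C) = asin(7/49) = 8.2132°
wrap1 = π − 2β = 163.5736°
wrap2 = π + 2β = 196.4264°
tangent length = C·cosβ = 48.4974
L = r1·wrap1 + r2·wrap2 + 2·C·cosβ = 13·2.8549 + 20·3.4283 + 2·48.4974 = 202.6743

L=202.674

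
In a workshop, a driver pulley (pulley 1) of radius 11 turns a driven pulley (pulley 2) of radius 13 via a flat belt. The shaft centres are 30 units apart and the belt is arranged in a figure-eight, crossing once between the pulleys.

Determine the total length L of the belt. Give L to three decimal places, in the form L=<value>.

L=155.908

crossed belt: β = asin((r1+r2)/C) = asin(24/30) = 53.1301°
wrap1 = wrap2 = π + 2β = 286.2602°
tangent length = C·cosβ = 18.0000
L = (r1+r2)·wrap + 2·C·cosβ = 24·4.9962 + 2·18.0000 = 155.9084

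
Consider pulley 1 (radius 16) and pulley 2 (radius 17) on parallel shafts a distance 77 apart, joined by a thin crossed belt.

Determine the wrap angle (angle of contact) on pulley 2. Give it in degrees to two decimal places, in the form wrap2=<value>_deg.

wrap2=230.75_deg

crossed belt: β = asin((r1+r2)/C) = asin(33/77) = 25.3769°
wrap1 = wrap2 = π + 2β = 230.7539°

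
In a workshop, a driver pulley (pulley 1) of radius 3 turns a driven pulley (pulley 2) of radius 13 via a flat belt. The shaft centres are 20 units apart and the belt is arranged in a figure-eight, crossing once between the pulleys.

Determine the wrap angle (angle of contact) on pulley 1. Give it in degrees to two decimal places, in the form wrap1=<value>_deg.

wrap1=286.26_deg

crossed belt: β = asin((r1+r2)/C) = asin(16/20) = 53.1301°
wrap1 = wrap2 = π + 2β = 286.2602°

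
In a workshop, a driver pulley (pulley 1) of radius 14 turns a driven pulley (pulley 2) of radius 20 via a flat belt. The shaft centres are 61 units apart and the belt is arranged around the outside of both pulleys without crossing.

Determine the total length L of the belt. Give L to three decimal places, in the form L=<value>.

open belt: β = asin((r2−r1)/C) = asin(6/61) = 5.6448°
wrap1 = π − 2β = 168.7104°
wrap2 = π + 2β = 191.2896°
tangent length = C·cosβ = 60.7042
L = r1·wrap1 + r2·wrap2 + 2·C·cosβ = 14·2.9446 + 20·3.3386 + 2·60.7042 = 229.4048

L=229.405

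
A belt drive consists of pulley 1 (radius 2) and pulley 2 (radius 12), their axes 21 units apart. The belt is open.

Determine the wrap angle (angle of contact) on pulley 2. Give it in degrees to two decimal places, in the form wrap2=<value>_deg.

wrap2=236.87_deg

open belt: β = asin((r2−r1)/C) = asin(10/21) = 28.4369°
wrap1 = π − 2β = 123.1262°
wrap2 = π + 2β = 236.8738°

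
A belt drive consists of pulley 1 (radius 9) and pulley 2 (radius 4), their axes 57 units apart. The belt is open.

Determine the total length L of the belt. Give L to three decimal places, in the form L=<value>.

L=155.280

open belt: β = asin((r2−r1)/C) = asin(-5/57) = -5.0324°
wrap1 = π − 2β = 190.0648°
wrap2 = π + 2β = 169.9352°
tangent length = C·cosβ = 56.7803
L = r1·wrap1 + r2·wrap2 + 2·C·cosβ = 9·3.3173 + 4·2.9659 + 2·56.7803 = 155.2796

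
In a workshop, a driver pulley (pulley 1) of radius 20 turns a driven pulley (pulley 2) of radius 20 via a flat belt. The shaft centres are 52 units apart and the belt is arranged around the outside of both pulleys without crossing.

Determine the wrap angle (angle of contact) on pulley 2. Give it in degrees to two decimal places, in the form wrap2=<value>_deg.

wrap2=180.00_deg

open belt: β = asin((r2−r1)/C) = asin(0/52) = 0.0000°
wrap1 = π − 2β = 180.0000°
wrap2 = π + 2β = 180.0000°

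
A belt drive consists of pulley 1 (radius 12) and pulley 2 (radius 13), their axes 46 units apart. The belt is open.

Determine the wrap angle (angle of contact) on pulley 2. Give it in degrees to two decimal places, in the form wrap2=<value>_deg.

open belt: β = asin((r2−r1)/C) = asin(1/46) = 1.2457°
wrap1 = π − 2β = 177.5087°
wrap2 = π + 2β = 182.4913°

wrap2=182.49_deg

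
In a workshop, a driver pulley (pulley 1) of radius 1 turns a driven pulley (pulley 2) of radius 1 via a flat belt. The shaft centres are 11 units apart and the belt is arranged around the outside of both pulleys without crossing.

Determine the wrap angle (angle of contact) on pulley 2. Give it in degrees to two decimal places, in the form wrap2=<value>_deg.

wrap2=180.00_deg

open belt: β = asin((r2−r1)/C) = asin(0/11) = 0.0000°
wrap1 = π − 2β = 180.0000°
wrap2 = π + 2β = 180.0000°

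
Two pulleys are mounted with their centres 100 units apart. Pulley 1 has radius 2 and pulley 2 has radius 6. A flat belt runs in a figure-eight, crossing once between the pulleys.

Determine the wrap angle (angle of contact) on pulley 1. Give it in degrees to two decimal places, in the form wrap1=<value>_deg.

crossed belt: β = asin((r1+r2)/C) = asin(8/100) = 4.5886°
wrap1 = wrap2 = π + 2β = 189.1771°

wrap1=189.18_deg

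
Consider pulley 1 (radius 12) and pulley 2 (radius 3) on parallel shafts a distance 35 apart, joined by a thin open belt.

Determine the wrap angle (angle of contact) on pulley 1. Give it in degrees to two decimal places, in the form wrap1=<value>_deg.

wrap1=209.80_deg

open belt: β = asin((r2−r1)/C) = asin(-9/35) = -14.9006°
wrap1 = π − 2β = 209.8012°
wrap2 = π + 2β = 150.1988°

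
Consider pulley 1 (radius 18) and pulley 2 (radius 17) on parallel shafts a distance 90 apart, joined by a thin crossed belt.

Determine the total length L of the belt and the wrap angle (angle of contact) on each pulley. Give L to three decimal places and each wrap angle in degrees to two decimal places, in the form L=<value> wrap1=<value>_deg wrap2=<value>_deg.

crossed belt: β = asin((r1+r2)/C) = asin(35/90) = 22.8854°
wrap1 = wrap2 = π + 2β = 225.7708°
tangent length = C·cosβ = 82.9156
L = (r1+r2)·wrap + 2·C·cosβ = 35·3.9404 + 2·82.9156 = 303.7467

L=303.747 wrap1=225.77_deg wrap2=225.77_deg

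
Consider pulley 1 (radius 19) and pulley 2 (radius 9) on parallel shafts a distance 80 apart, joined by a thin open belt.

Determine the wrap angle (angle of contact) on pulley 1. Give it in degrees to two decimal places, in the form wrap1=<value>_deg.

wrap1=194.36_deg

open belt: β = asin((r2−r1)/C) = asin(-10/80) = -7.1808°
wrap1 = π − 2β = 194.3615°
wrap2 = π + 2β = 165.6385°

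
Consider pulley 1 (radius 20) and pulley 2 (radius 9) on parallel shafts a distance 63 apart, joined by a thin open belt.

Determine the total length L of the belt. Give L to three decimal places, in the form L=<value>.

open belt: β = asin((r2−r1)/C) = asin(-11/63) = -10.0556°
wrap1 = π − 2β = 200.1111°
wrap2 = π + 2β = 159.8889°
tangent length = C·cosβ = 62.0322
L = r1·wrap1 + r2·wrap2 + 2·C·cosβ = 20·3.4926 + 9·2.7906 + 2·62.0322 = 219.0317

L=219.032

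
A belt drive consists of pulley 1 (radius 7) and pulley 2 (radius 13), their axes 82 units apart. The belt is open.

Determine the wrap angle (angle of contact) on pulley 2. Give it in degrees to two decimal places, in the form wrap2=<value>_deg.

open belt: β = asin((r2−r1)/C) = asin(6/82) = 4.1961°
wrap1 = π − 2β = 171.6078°
wrap2 = π + 2β = 188.3922°

wrap2=188.39_deg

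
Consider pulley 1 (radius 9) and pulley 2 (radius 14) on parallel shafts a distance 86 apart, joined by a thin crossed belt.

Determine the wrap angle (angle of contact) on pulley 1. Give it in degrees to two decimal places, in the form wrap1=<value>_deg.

wrap1=211.02_deg

crossed belt: β = asin((r1+r2)/C) = asin(23/86) = 15.5121°
wrap1 = wrap2 = π + 2β = 211.0242°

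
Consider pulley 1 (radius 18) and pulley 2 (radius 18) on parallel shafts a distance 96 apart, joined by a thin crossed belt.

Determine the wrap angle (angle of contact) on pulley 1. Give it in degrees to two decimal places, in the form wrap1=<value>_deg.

wrap1=224.05_deg

crossed belt: β = asin((r1+r2)/C) = asin(36/96) = 22.0243°
wrap1 = wrap2 = π + 2β = 224.0486°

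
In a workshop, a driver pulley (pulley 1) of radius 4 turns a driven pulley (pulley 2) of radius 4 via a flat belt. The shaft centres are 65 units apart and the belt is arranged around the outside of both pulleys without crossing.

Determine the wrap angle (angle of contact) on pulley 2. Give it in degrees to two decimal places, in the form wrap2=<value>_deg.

open belt: β = asin((r2−r1)/C) = asin(0/65) = 0.0000°
wrap1 = π − 2β = 180.0000°
wrap2 = π + 2β = 180.0000°

wrap2=180.00_deg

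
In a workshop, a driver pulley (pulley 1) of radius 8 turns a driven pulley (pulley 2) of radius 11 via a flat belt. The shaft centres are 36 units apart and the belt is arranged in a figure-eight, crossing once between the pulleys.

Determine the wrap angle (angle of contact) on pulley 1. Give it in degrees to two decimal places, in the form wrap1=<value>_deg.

crossed belt: β = asin((r1+r2)/C) = asin(19/36) = 31.8554°
wrap1 = wrap2 = π + 2β = 243.7109°

wrap1=243.71_deg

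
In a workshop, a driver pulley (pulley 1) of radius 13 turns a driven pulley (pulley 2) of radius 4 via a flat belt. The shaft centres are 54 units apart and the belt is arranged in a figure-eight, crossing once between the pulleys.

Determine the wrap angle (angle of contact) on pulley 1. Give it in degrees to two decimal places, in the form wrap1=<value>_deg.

wrap1=216.70_deg

crossed belt: β = asin((r1+r2)/C) = asin(17/54) = 18.3496°
wrap1 = wrap2 = π + 2β = 216.6993°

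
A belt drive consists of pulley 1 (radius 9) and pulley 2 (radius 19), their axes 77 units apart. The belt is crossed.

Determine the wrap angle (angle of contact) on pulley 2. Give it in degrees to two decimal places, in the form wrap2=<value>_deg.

crossed belt: β = asin((r1+r2)/C) = asin(28/77) = 21.3237°
wrap1 = wrap2 = π + 2β = 222.6474°

wrap2=222.65_deg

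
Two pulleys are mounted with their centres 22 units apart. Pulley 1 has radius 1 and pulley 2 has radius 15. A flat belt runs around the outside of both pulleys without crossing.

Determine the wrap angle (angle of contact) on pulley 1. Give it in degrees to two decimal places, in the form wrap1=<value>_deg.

wrap1=100.96_deg

open belt: β = asin((r2−r1)/C) = asin(14/22) = 39.5212°
wrap1 = π − 2β = 100.9576°
wrap2 = π + 2β = 259.0424°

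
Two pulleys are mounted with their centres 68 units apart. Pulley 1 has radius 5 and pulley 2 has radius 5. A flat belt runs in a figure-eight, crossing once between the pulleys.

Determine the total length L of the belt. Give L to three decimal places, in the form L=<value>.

crossed belt: β = asin((r1+r2)/C) = asin(10/68) = 8.4565°
wrap1 = wrap2 = π + 2β = 196.9130°
tangent length = C·cosβ = 67.2607
L = (r1+r2)·wrap + 2·C·cosβ = 10·3.4368 + 2·67.2607 = 168.8892

L=168.889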